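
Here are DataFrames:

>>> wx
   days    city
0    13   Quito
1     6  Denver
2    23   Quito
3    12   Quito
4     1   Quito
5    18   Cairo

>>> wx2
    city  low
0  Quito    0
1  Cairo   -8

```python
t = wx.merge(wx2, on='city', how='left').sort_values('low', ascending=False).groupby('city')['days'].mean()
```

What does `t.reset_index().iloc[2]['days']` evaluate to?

12.25

merge on 'city' (how='left') → 6 rows:
   days    city  low
0    13   Quito  0.0
1     6  Denver  NaN
2    23   Quito  0.0
3    12   Quito  0.0
4     1   Quito  0.0
5    18   Cairo -8.0
sort by low descending:
   days    city  low
0    13   Quito  0.0
2    23   Quito  0.0
3    12   Quito  0.0
4     1   Quito  0.0
5    18   Cairo -8.0
1     6  Denver  NaN
group by city, mean of days:
city
Cairo     18.00
Denver     6.00
Quito     12.25
Name: days, dtype: float64
reset_index():
     city   days
0   Cairo  18.00
1  Denver   6.00
2   Quito  12.25
Reading off the value at position 2, column 'days', we get 12.25.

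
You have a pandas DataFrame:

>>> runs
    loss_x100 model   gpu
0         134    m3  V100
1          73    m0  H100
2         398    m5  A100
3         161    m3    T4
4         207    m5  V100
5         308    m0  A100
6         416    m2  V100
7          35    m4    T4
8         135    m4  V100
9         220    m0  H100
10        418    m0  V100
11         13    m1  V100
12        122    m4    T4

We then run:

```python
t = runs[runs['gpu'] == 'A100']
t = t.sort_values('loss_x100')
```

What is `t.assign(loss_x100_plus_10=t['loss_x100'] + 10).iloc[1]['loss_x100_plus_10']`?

408

filter rows where gpu == 'A100':
   loss_x100 model   gpu
2        398    m5  A100
5        308    m0  A100
sort by loss_x100:
   loss_x100 model   gpu
5        308    m0  A100
2        398    m5  A100
add column loss_x100_plus_10 = t['loss_x100'] + 10:
   loss_x100 model   gpu  loss_x100_plus_10
5        308    m0  A100                318
2        398    m5  A100                408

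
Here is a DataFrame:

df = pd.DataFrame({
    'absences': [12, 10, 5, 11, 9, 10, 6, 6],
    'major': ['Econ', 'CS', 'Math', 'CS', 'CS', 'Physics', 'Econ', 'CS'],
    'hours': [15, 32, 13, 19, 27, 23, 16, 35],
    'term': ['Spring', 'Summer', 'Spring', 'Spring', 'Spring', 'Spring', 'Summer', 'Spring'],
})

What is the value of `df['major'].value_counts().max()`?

4

value_counts of major:
major
CS         4
Econ       2
Math       1
Physics    1
Name: count, dtype: int64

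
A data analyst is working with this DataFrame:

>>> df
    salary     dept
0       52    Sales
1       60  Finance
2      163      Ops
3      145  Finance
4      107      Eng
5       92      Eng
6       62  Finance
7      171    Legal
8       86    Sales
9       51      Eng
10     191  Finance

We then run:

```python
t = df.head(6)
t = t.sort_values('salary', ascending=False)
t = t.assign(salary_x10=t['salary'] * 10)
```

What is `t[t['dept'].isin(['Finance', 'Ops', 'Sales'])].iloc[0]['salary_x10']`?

take first 6 rows:
   salary     dept
0      52    Sales
1      60  Finance
2     163      Ops
3     145  Finance
4     107      Eng
5      92      Eng
sort by salary descending:
   salary     dept
2     163      Ops
3     145  Finance
4     107      Eng
5      92      Eng
1      60  Finance
0      52    Sales
add column salary_x10 = t['salary'] * 10:
   salary     dept  salary_x10
2     163      Ops        1630
3     145  Finance        1450
4     107      Eng        1070
5      92      Eng         920
1      60  Finance         600
0      52    Sales         520
filter rows where dept in ['Finance', 'Ops', 'Sales']:
   salary     dept  salary_x10
2     163      Ops        1630
3     145  Finance        1450
1      60  Finance         600
0      52    Sales         520
Then the value at position 0, column 'salary_x10': 1630

1630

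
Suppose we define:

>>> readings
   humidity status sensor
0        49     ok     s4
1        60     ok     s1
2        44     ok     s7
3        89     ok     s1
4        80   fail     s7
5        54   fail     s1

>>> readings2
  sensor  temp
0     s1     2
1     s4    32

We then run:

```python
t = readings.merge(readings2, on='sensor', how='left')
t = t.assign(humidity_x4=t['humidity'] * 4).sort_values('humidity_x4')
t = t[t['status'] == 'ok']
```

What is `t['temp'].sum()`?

merge on 'sensor' (how='left') → 6 rows:
   humidity status sensor  temp
0        49     ok     s4  32.0
1        60     ok     s1   2.0
2        44     ok     s7   NaN
3        89     ok     s1   2.0
4        80   fail     s7   NaN
5        54   fail     s1   2.0
add column humidity_x4 = t['humidity'] * 4:
   humidity status sensor  temp  humidity_x4
0        49     ok     s4  32.0          196
1        60     ok     s1   2.0          240
2        44     ok     s7   NaN          176
3        89     ok     s1   2.0          356
4        80   fail     s7   NaN          320
5        54   fail     s1   2.0          216
sort by humidity_x4:
   humidity status sensor  temp  humidity_x4
2        44     ok     s7   NaN          176
0        49     ok     s4  32.0          196
5        54   fail     s1   2.0          216
1        60     ok     s1   2.0          240
4        80   fail     s7   NaN          320
3        89     ok     s1   2.0          356
filter rows where status == 'ok':
   humidity status sensor  temp  humidity_x4
2        44     ok     s7   NaN          176
0        49     ok     s4  32.0          196
1        60     ok     s1   2.0          240
3        89     ok     s1   2.0          356
Reading off the sum of column 'temp', we get 36.0.

36.0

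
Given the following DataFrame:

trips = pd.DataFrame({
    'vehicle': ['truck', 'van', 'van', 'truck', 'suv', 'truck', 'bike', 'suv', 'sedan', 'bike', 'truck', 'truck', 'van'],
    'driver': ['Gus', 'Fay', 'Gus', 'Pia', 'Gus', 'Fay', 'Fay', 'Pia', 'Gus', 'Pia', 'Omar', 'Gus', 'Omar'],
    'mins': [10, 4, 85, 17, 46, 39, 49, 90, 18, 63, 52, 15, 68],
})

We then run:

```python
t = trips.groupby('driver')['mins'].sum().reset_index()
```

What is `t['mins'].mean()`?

group by driver, sum of mins:
driver
Fay      92
Gus     174
Omar    120
Pia     170
Name: mins, dtype: int64
reset_index():
  driver  mins
0    Fay    92
1    Gus   174
2   Omar   120
3    Pia   170
Taking the mean of column 'mins' gives 139.0.

139.0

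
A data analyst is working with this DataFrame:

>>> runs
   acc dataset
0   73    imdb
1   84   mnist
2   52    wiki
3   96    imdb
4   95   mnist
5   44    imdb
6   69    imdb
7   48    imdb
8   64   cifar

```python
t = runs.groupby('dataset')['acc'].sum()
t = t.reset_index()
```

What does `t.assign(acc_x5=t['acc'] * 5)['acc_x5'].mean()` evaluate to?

group by dataset, sum of acc:
dataset
cifar     64
imdb     330
mnist    179
wiki      52
Name: acc, dtype: int64
reset_index():
  dataset  acc
0   cifar   64
1    imdb  330
2   mnist  179
3    wiki   52
add column acc_x5 = t['acc'] * 5:
  dataset  acc  acc_x5
0   cifar   64     320
1    imdb  330    1650
2   mnist  179     895
3    wiki   52     260
Then the mean of column 'acc_x5': 781.25

781.25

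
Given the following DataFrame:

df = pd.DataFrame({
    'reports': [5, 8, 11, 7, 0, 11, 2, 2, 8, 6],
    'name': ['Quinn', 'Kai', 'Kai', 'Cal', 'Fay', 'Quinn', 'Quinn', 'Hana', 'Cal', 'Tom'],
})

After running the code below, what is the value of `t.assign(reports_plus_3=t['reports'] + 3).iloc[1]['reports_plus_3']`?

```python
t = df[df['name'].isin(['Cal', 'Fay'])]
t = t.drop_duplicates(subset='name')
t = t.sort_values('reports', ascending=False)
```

filter rows where name in ['Cal', 'Fay']:
   reports name
3        7  Cal
4        0  Fay
8        8  Cal
drop duplicate name (keep=first):
   reports name
3        7  Cal
4        0  Fay
sort by reports descending:
   reports name
3        7  Cal
4        0  Fay
add column reports_plus_3 = t['reports'] + 3:
   reports name  reports_plus_3
3        7  Cal              10
4        0  Fay               3

3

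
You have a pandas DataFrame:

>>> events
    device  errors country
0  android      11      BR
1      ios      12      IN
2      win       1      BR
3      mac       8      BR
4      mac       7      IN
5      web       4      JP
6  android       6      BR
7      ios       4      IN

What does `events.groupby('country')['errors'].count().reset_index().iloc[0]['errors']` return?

4

group by country, count of errors:
country
BR    4
IN    3
JP    1
Name: errors, dtype: int64
reset_index():
  country  errors
0      BR       4
1      IN       3
2      JP       1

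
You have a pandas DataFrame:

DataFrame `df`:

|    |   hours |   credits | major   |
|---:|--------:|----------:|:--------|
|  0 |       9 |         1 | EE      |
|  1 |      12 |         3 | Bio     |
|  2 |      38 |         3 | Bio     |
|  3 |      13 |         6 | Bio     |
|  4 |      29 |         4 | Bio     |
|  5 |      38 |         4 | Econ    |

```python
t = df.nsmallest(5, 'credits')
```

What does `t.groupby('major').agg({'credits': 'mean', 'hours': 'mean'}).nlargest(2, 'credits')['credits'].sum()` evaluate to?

take 5 rows with smallest credits:
   hours  credits major
0      9        1    EE
1     12        3   Bio
2     38        3   Bio
4     29        4   Bio
5     38        4  Econ
group by major: mean(credits), mean(hours):
        credits      hours
major                     
Bio    3.333333  26.333333
EE     1.000000   9.000000
Econ   4.000000  38.000000
take 2 rows with largest credits:
        credits      hours
major                     
Econ   4.000000  38.000000
Bio    3.333333  26.333333
Finally, sum of column 'credits' = 7.33333333333.

7.33333333333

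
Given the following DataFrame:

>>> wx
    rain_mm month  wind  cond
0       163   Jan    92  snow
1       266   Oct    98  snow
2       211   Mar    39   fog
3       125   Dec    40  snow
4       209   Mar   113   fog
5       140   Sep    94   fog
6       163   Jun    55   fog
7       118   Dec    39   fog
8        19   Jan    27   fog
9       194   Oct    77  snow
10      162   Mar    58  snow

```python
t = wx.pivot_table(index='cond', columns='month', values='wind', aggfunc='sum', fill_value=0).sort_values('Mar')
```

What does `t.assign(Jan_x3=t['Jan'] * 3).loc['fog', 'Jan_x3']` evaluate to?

pivot: rows=cond, cols=month, sum(wind):
month  Dec  Jan  Jun  Mar  Oct  Sep
cond                               
fog     39   27   55  152    0   94
snow    40   92    0   58  175    0
sort by Mar:
month  Dec  Jan  Jun  Mar  Oct  Sep
cond                               
snow    40   92    0   58  175    0
fog     39   27   55  152    0   94
add column Jan_x3 = t['Jan'] * 3:
month  Dec  Jan  Jun  Mar  Oct  Sep  Jan_x3
cond                                       
snow    40   92    0   58  175    0     276
fog     39   27   55  152    0   94      81

81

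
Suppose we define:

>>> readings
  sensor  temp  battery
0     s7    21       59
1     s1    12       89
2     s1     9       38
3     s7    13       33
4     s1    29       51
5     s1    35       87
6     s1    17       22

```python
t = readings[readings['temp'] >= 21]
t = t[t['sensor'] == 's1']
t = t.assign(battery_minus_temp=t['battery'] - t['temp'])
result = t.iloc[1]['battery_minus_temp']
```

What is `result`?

filter rows where temp >= 21:
  sensor  temp  battery
0     s7    21       59
4     s1    29       51
5     s1    35       87
filter rows where sensor == 's1':
  sensor  temp  battery
4     s1    29       51
5     s1    35       87
add column battery_minus_temp = t['battery'] - t['temp']:
  sensor  temp  battery  battery_minus_temp
4     s1    29       51                  22
5     s1    35       87                  52
Hence 52.

52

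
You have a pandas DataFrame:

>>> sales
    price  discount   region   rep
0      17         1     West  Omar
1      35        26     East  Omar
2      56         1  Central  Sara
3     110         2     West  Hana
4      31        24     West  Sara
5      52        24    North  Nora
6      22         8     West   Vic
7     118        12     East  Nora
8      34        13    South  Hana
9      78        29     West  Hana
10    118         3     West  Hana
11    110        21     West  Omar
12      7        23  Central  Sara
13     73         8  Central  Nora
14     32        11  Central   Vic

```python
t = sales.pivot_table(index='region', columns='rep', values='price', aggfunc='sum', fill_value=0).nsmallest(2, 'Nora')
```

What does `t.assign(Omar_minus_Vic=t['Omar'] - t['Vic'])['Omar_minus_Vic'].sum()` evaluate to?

pivot: rows=region, cols=rep, sum(price):
rep      Hana  Nora  Omar  Sara  Vic
region                              
Central     0    73     0    63   32
East        0   118    35     0    0
North       0    52     0     0    0
South      34     0     0     0    0
West      306     0   127    31   22
take 2 rows with smallest Nora:
rep     Hana  Nora  Omar  Sara  Vic
region                             
South     34     0     0     0    0
West     306     0   127    31   22
add column Omar_minus_Vic = t['Omar'] - t['Vic']:
rep     Hana  Nora  Omar  Sara  Vic  Omar_minus_Vic
region                                             
South     34     0     0     0    0               0
West     306     0   127    31   22             105
Hence 105.

105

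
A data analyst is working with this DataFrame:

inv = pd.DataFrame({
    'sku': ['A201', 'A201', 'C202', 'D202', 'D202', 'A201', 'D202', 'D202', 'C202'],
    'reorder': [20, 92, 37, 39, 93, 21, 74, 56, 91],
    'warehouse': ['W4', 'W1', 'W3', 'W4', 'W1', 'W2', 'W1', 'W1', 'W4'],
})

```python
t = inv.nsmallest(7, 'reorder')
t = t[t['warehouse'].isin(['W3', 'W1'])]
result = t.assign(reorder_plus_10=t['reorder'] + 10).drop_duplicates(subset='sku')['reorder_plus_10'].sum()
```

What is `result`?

113

take 7 rows with smallest reorder:
    sku  reorder warehouse
0  A201       20        W4
5  A201       21        W2
2  C202       37        W3
3  D202       39        W4
7  D202       56        W1
6  D202       74        W1
8  C202       91        W4
filter rows where warehouse in ['W3', 'W1']:
    sku  reorder warehouse
2  C202       37        W3
7  D202       56        W1
6  D202       74        W1
add column reorder_plus_10 = t['reorder'] + 10:
    sku  reorder warehouse  reorder_plus_10
2  C202       37        W3               47
7  D202       56        W1               66
6  D202       74        W1               84
drop duplicate sku (keep=first):
    sku  reorder warehouse  reorder_plus_10
2  C202       37        W3               47
7  D202       56        W1               66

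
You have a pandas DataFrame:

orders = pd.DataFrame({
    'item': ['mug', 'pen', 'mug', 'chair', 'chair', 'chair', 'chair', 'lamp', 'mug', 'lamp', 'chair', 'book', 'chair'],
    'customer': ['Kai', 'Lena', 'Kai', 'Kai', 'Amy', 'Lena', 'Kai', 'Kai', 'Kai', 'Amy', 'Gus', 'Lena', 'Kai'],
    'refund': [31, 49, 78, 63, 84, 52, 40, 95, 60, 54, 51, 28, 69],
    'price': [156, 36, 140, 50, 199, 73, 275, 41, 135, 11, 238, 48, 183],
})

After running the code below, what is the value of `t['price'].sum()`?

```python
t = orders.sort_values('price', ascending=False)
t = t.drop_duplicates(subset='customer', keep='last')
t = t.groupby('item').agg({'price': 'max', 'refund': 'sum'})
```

315

sort by price descending:
     item customer  refund  price
6   chair      Kai      40    275
10  chair      Gus      51    238
4   chair      Amy      84    199
12  chair      Kai      69    183
0     mug      Kai      31    156
2     mug      Kai      78    140
8     mug      Kai      60    135
5   chair     Lena      52     73
3   chair      Kai      63     50
11   book     Lena      28     48
7    lamp      Kai      95     41
1     pen     Lena      49     36
9    lamp      Amy      54     11
drop duplicate customer (keep=last):
     item customer  refund  price
10  chair      Gus      51    238
7    lamp      Kai      95     41
1     pen     Lena      49     36
9    lamp      Amy      54     11
group by item: max(price), sum(refund):
       price  refund
item                
chair    238      51
lamp      41     149
pen       36      49
Reading off the sum of column 'price', we get 315.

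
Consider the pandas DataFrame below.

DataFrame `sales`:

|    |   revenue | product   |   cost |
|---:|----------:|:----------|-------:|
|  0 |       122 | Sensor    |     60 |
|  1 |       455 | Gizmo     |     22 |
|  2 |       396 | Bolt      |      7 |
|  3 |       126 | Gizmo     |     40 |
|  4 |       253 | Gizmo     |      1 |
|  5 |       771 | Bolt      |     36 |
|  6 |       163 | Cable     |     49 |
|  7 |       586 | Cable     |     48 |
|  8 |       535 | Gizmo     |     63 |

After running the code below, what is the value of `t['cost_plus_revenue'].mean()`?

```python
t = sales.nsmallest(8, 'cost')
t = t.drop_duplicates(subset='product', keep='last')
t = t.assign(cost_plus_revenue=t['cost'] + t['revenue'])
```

take 8 rows with smallest cost:
   revenue product  cost
4      253   Gizmo     1
2      396    Bolt     7
1      455   Gizmo    22
5      771    Bolt    36
3      126   Gizmo    40
7      586   Cable    48
6      163   Cable    49
0      122  Sensor    60
drop duplicate product (keep=last):
   revenue product  cost
5      771    Bolt    36
3      126   Gizmo    40
6      163   Cable    49
0      122  Sensor    60
add column cost_plus_revenue = t['cost'] + t['revenue']:
   revenue product  cost  cost_plus_revenue
5      771    Bolt    36                807
3      126   Gizmo    40                166
6      163   Cable    49                212
0      122  Sensor    60                182

341.75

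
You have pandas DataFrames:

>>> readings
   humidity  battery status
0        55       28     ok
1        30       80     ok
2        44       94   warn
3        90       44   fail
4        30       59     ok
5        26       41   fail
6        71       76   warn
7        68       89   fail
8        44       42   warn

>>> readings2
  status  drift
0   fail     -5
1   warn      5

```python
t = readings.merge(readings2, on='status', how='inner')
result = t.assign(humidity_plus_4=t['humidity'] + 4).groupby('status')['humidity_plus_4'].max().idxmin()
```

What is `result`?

warn

merge on 'status' (how='inner') → 6 rows:
   humidity  battery status  drift
0        44       94   warn      5
1        90       44   fail     -5
2        26       41   fail     -5
3        71       76   warn      5
4        68       89   fail     -5
5        44       42   warn      5
add column humidity_plus_4 = t['humidity'] + 4:
   humidity  battery status  drift  humidity_plus_4
0        44       94   warn      5               48
1        90       44   fail     -5               94
2        26       41   fail     -5               30
3        71       76   warn      5               75
4        68       89   fail     -5               72
5        44       42   warn      5               48
group by status, max of humidity_plus_4:
status
fail    94
warn    75
Name: humidity_plus_4, dtype: int64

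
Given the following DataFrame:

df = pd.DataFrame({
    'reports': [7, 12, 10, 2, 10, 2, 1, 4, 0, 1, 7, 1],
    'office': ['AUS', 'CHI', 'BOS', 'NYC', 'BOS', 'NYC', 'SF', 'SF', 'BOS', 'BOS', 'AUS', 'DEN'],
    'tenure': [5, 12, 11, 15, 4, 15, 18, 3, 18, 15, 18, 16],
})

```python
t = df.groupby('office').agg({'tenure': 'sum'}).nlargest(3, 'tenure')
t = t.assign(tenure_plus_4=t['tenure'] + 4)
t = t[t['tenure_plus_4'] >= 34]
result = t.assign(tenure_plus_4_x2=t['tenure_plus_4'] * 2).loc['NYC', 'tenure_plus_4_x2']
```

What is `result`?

68

group by office, sum of tenure:
        tenure
office        
AUS         23
BOS         48
CHI         12
DEN         16
NYC         30
SF          21
take 3 rows with largest tenure:
        tenure
office        
BOS         48
NYC         30
AUS         23
add column tenure_plus_4 = t['tenure'] + 4:
        tenure  tenure_plus_4
office                       
BOS         48             52
NYC         30             34
AUS         23             27
filter rows where tenure_plus_4 >= 34:
        tenure  tenure_plus_4
office                       
BOS         48             52
NYC         30             34
add column tenure_plus_4_x2 = t['tenure_plus_4'] * 2:
        tenure  tenure_plus_4  tenure_plus_4_x2
office                                         
BOS         48             52               104
NYC         30             34                68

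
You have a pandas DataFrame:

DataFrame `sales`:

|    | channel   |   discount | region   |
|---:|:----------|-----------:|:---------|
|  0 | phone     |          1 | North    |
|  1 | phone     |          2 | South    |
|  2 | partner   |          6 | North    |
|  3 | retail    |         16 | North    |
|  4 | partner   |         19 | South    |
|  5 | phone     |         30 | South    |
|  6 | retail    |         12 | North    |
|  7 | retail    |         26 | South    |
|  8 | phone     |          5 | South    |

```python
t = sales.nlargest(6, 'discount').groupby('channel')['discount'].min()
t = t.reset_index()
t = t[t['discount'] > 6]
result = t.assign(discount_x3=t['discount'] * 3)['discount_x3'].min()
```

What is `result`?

take 6 rows with largest discount:
   channel  discount region
5    phone        30  South
7   retail        26  South
4  partner        19  South
3   retail        16  North
6   retail        12  North
2  partner         6  North
group by channel, min of discount:
channel
partner     6
phone      30
retail     12
Name: discount, dtype: int64
reset_index():
   channel  discount
0  partner         6
1    phone        30
2   retail        12
filter rows where discount > 6:
  channel  discount
1   phone        30
2  retail        12
add column discount_x3 = t['discount'] * 3:
  channel  discount  discount_x3
1   phone        30           90
2  retail        12           36
Hence 36.

36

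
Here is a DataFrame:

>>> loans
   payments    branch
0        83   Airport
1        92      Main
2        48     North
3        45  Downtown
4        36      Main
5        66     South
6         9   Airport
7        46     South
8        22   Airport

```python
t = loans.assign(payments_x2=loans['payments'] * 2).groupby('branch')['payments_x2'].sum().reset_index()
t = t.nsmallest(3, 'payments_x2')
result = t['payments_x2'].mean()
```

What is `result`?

add column payments_x2 = loans['payments'] * 2:
   payments    branch  payments_x2
0        83   Airport          166
1        92      Main          184
2        48     North           96
3        45  Downtown           90
4        36      Main           72
5        66     South          132
6         9   Airport           18
7        46     South           92
8        22   Airport           44
group by branch, sum of payments_x2:
branch
Airport     228
Downtown     90
Main        256
North        96
South       224
Name: payments_x2, dtype: int64
reset_index():
     branch  payments_x2
0   Airport          228
1  Downtown           90
2      Main          256
3     North           96
4     South          224
take 3 rows with smallest payments_x2:
     branch  payments_x2
1  Downtown           90
3     North           96
4     South          224
mean of column 'payments_x2' → 136.666666667

136.666666667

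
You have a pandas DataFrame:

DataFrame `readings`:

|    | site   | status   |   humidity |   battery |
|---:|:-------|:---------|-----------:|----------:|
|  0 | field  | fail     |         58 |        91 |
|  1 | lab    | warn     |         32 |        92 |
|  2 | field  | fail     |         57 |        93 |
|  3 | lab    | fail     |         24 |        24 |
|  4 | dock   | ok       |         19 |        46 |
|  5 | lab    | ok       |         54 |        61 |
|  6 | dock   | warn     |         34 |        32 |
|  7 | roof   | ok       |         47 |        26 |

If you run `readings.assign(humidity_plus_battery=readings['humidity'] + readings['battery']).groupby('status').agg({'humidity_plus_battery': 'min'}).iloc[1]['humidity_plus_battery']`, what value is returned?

add column humidity_plus_battery = readings['humidity'] + readings['battery']:
    site status  humidity  battery  humidity_plus_battery
0  field   fail        58       91                    149
1    lab   warn        32       92                    124
2  field   fail        57       93                    150
3    lab   fail        24       24                     48
4   dock     ok        19       46                     65
5    lab     ok        54       61                    115
6   dock   warn        34       32                     66
7   roof     ok        47       26                     73
group by status, min of humidity_plus_battery:
        humidity_plus_battery
status                       
fail                       48
ok                         65
warn                       66
Then the value at position 1, column 'humidity_plus_battery': 65

65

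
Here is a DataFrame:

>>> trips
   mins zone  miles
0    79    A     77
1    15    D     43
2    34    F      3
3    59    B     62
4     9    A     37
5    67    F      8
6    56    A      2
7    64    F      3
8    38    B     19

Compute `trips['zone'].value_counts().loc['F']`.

3

value_counts of zone:
zone
A    3
F    3
B    2
D    1
Name: count, dtype: int64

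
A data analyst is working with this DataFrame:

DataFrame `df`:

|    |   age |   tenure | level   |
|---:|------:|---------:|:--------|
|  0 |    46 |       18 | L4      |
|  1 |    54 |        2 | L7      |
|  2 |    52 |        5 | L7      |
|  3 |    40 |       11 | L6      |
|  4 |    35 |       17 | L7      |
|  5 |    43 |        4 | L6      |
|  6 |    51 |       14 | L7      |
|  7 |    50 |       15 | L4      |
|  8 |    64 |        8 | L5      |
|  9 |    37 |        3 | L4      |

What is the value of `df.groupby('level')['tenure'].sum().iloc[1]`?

group by level, sum of tenure:
level
L4    36
L5     8
L6    15
L7    38
Name: tenure, dtype: int64
Finally, value at position 1 = 8.

8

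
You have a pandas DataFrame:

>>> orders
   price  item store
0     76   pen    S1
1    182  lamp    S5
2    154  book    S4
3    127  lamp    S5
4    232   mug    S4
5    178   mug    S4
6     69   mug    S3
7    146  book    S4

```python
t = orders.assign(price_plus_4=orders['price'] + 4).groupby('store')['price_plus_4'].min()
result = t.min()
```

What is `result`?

add column price_plus_4 = orders['price'] + 4:
   price  item store  price_plus_4
0     76   pen    S1            80
1    182  lamp    S5           186
2    154  book    S4           158
3    127  lamp    S5           131
4    232   mug    S4           236
5    178   mug    S4           182
6     69   mug    S3            73
7    146  book    S4           150
group by store, min of price_plus_4:
store
S1     80
S3     73
S4    150
S5    131
Name: price_plus_4, dtype: int64

73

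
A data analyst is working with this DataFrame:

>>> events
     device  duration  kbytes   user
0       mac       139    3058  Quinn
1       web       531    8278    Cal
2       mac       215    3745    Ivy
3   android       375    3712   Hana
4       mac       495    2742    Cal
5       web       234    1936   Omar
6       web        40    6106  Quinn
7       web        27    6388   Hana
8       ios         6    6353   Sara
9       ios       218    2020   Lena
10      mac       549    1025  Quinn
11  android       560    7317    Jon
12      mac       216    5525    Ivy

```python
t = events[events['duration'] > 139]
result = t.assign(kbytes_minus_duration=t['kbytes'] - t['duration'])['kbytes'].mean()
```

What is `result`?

filter rows where duration > 139:
     device  duration  kbytes   user
1       web       531    8278    Cal
2       mac       215    3745    Ivy
3   android       375    3712   Hana
4       mac       495    2742    Cal
5       web       234    1936   Omar
9       ios       218    2020   Lena
10      mac       549    1025  Quinn
11  android       560    7317    Jon
12      mac       216    5525    Ivy
add column kbytes_minus_duration = t['kbytes'] - t['duration']:
     device  duration  kbytes   user  kbytes_minus_duration
1       web       531    8278    Cal                   7747
2       mac       215    3745    Ivy                   3530
3   android       375    3712   Hana                   3337
4       mac       495    2742    Cal                   2247
5       web       234    1936   Omar                   1702
9       ios       218    2020   Lena                   1802
10      mac       549    1025  Quinn                    476
11  android       560    7317    Jon                   6757
12      mac       216    5525    Ivy                   5309
mean of column 'kbytes' → 4033.33333333

4033.33333333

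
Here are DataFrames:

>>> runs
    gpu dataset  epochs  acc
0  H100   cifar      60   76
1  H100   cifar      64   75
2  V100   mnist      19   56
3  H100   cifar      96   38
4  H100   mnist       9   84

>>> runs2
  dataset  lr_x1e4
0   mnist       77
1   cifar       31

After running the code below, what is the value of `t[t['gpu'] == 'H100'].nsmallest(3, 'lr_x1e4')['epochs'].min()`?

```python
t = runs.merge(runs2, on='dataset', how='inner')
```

60

merge on 'dataset' (how='inner') → 5 rows:
    gpu dataset  epochs  acc  lr_x1e4
0  H100   cifar      60   76       31
1  H100   cifar      64   75       31
2  V100   mnist      19   56       77
3  H100   cifar      96   38       31
4  H100   mnist       9   84       77
filter rows where gpu == 'H100':
    gpu dataset  epochs  acc  lr_x1e4
0  H100   cifar      60   76       31
1  H100   cifar      64   75       31
3  H100   cifar      96   38       31
4  H100   mnist       9   84       77
take 3 rows with smallest lr_x1e4:
    gpu dataset  epochs  acc  lr_x1e4
0  H100   cifar      60   76       31
1  H100   cifar      64   75       31
3  H100   cifar      96   38       31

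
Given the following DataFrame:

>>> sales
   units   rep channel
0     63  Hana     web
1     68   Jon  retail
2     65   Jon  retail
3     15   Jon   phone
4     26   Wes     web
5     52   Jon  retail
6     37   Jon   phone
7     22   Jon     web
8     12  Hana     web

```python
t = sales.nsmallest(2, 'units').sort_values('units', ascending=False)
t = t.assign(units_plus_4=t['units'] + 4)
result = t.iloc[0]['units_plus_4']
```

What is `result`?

take 2 rows with smallest units:
   units   rep channel
8     12  Hana     web
3     15   Jon   phone
sort by units descending:
   units   rep channel
3     15   Jon   phone
8     12  Hana     web
add column units_plus_4 = t['units'] + 4:
   units   rep channel  units_plus_4
3     15   Jon   phone            19
8     12  Hana     web            16
value at position 0, column 'units_plus_4' → 19

19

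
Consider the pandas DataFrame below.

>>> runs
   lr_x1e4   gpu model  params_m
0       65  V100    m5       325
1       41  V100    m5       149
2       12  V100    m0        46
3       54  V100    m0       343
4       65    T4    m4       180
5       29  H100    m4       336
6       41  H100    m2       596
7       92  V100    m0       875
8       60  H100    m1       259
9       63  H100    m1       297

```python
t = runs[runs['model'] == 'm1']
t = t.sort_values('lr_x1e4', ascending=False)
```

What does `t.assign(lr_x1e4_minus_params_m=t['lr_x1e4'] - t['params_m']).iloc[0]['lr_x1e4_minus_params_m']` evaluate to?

-234

filter rows where model == 'm1':
   lr_x1e4   gpu model  params_m
8       60  H100    m1       259
9       63  H100    m1       297
sort by lr_x1e4 descending:
   lr_x1e4   gpu model  params_m
9       63  H100    m1       297
8       60  H100    m1       259
add column lr_x1e4_minus_params_m = t['lr_x1e4'] - t['params_m']:
   lr_x1e4   gpu model  params_m  lr_x1e4_minus_params_m
9       63  H100    m1       297                    -234
8       60  H100    m1       259                    -199
Then the value at position 0, column 'lr_x1e4_minus_params_m': -234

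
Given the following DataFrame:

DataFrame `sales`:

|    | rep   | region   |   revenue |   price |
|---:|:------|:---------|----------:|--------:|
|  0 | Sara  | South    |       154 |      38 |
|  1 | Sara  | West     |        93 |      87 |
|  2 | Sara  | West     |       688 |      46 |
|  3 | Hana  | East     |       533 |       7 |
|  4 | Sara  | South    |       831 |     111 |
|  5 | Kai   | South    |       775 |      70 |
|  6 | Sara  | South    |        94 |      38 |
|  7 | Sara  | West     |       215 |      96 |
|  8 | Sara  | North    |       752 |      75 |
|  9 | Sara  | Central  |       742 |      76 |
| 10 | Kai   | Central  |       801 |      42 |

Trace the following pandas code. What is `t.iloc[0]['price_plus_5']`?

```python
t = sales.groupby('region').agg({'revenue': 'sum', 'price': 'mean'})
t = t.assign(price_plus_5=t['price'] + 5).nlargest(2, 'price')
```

group by region: sum(revenue), mean(price):
         revenue      price
region                     
Central     1543  59.000000
East         533   7.000000
North        752  75.000000
South       1854  64.250000
West         996  76.333333
add column price_plus_5 = t['price'] + 5:
         revenue      price  price_plus_5
region                                   
Central     1543  59.000000     64.000000
East         533   7.000000     12.000000
North        752  75.000000     80.000000
South       1854  64.250000     69.250000
West         996  76.333333     81.333333
take 2 rows with largest price:
        revenue      price  price_plus_5
region                                  
West        996  76.333333     81.333333
North       752  75.000000     80.000000

81.3333333333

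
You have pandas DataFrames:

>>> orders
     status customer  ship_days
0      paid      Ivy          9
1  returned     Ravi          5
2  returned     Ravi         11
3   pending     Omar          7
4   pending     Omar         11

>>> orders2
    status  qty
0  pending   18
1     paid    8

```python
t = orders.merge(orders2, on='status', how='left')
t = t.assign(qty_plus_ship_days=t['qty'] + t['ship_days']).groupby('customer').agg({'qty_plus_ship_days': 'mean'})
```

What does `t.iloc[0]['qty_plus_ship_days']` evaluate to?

merge on 'status' (how='left') → 5 rows:
     status customer  ship_days   qty
0      paid      Ivy          9   8.0
1  returned     Ravi          5   NaN
2  returned     Ravi         11   NaN
3   pending     Omar          7  18.0
4   pending     Omar         11  18.0
add column qty_plus_ship_days = t['qty'] + t['ship_days']:
     status customer  ship_days   qty  qty_plus_ship_days
0      paid      Ivy          9   8.0                17.0
1  returned     Ravi          5   NaN                 NaN
2  returned     Ravi         11   NaN                 NaN
3   pending     Omar          7  18.0                25.0
4   pending     Omar         11  18.0                29.0
group by customer, mean of qty_plus_ship_days:
          qty_plus_ship_days
customer                    
Ivy                     17.0
Omar                    27.0
Ravi                     NaN

17.0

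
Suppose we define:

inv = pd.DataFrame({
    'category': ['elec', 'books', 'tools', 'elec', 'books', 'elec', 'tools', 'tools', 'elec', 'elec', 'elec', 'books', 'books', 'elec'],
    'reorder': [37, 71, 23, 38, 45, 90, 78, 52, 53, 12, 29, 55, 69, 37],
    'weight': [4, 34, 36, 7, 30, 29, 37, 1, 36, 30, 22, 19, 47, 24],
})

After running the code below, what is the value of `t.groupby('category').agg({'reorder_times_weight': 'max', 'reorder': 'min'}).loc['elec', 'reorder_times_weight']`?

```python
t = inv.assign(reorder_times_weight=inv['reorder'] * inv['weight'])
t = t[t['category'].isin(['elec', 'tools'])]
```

add column reorder_times_weight = inv['reorder'] * inv['weight']:
   category  reorder  weight  reorder_times_weight
0      elec       37       4                   148
1     books       71      34                  2414
2     tools       23      36                   828
3      elec       38       7                   266
4     books       45      30                  1350
5      elec       90      29                  2610
6     tools       78      37                  2886
7     tools       52       1                    52
8      elec       53      36                  1908
9      elec       12      30                   360
10     elec       29      22                   638
11    books       55      19                  1045
12    books       69      47                  3243
13     elec       37      24                   888
filter rows where category in ['elec', 'tools']:
   category  reorder  weight  reorder_times_weight
0      elec       37       4                   148
2     tools       23      36                   828
3      elec       38       7                   266
5      elec       90      29                  2610
6     tools       78      37                  2886
7     tools       52       1                    52
8      elec       53      36                  1908
9      elec       12      30                   360
10     elec       29      22                   638
13     elec       37      24                   888
group by category: max(reorder_times_weight), min(reorder):
          reorder_times_weight  reorder
category                               
elec                      2610       12
tools                     2886       23
Hence 2610.

2610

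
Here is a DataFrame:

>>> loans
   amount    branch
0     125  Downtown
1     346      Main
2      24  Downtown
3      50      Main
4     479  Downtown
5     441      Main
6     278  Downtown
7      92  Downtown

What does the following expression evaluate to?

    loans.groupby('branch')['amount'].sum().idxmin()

Main

group by branch, sum of amount:
branch
Downtown    998
Main        837
Name: amount, dtype: int64
Finally, label with the smallest value = Main.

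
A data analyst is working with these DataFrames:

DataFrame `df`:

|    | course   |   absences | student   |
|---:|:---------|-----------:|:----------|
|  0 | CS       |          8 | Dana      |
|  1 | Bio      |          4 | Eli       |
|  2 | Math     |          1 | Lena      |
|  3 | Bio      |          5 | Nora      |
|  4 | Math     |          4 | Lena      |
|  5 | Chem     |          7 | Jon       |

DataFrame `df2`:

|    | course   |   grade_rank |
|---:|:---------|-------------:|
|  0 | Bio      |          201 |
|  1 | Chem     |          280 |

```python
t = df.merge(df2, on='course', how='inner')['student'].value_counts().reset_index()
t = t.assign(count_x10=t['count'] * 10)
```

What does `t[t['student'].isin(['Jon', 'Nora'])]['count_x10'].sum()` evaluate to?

merge on 'course' (how='inner') → 3 rows:
  course  absences student  grade_rank
0    Bio         4     Eli         201
1    Bio         5    Nora         201
2   Chem         7     Jon         280
value_counts of student:
student
Eli     1
Nora    1
Jon     1
Name: count, dtype: int64
reset_index():
  student  count
0     Eli      1
1    Nora      1
2     Jon      1
add column count_x10 = t['count'] * 10:
  student  count  count_x10
0     Eli      1         10
1    Nora      1         10
2     Jon      1         10
filter rows where student in ['Jon', 'Nora']:
  student  count  count_x10
1    Nora      1         10
2     Jon      1         10

20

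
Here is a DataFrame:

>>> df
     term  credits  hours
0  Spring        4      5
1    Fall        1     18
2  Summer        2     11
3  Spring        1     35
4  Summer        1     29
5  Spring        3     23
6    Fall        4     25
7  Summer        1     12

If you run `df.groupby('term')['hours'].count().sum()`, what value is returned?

group by term, count of hours:
term
Fall      2
Spring    3
Summer    3
Name: hours, dtype: int64

8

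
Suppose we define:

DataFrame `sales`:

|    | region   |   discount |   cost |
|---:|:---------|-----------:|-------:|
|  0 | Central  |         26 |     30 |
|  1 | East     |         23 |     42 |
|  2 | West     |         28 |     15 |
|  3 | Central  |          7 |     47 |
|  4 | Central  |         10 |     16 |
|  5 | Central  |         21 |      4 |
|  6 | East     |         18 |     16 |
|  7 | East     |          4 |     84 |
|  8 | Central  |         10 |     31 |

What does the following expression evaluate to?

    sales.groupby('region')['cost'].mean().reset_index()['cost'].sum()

87.9333333333

group by region, mean of cost:
region
Central    25.600000
East       47.333333
West       15.000000
Name: cost, dtype: float64
reset_index():
    region       cost
0  Central  25.600000
1     East  47.333333
2     West  15.000000
The sum of column 'cost' is 87.9333333333.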